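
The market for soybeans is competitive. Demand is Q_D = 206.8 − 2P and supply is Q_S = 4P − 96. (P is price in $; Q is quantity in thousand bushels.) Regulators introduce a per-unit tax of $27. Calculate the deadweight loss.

In inverse form: demand P = 103.4 − 0.5Q, supply P = 24 + 0.25Q.
Competitive equilibrium: 103.4 − 0.5Q = 24 + 0.25Q → Q* = 105.8667, P* = 50.4667.
With the tax, the buyer price exceeds the seller price by 27: (103.4 − 0.5Q) − (24 + 0.25Q) = 27 → Q' = 69.8667.
ΔQ = 105.8667 − 69.8667 = 36; the wedge equals the tax, 27.
Deadweight loss = ½ × 36 × 27 = $486 thousand.

$486 thousand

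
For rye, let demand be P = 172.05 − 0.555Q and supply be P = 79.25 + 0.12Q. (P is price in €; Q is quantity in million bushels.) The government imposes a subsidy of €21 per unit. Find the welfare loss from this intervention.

€326.67 million

Competitive equilibrium: 172.05 − 0.555Q = 79.25 + 0.12Q → Q* = 137.4815, P* = 95.7478.
The subsidy lowers effective supply by 21: P = 58.25 + 0.12Q.
New quantity: 172.05 − 0.555Q = 58.25 + 0.12Q → Q' = 168.5926.
Overproduction ΔQ = 168.5926 − 137.4815 = 31.1111; wedge = subsidy = 21.
Deadweight loss = ½ × 31.1111 × 21 = €326.67 million.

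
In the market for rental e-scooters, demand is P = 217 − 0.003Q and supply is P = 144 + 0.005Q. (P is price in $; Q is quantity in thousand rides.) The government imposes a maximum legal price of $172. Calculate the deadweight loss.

$49702.50 thousand

Competitive equilibrium: 217 − 0.003Q = 144 + 0.005Q → Q* = 9125, P* = 189.625.
At the ceiling P = 172, quantity supplied = (172 − 144)/0.005 = 5600.
Willingness to pay at Q' = 5600: 217 − 0.003·5600 = 200.2.
ΔQ = 9125 − 5600 = 3525; wedge = 200.2 − 172 = 28.2.
Welfare loss = ½ × 3525 × 28.2 = $49702.50 thousand.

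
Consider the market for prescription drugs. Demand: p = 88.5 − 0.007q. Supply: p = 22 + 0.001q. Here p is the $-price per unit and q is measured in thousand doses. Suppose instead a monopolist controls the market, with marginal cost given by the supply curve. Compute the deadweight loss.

Competitive equilibrium: 88.5 − 0.007q = 22 + 0.001q → q* = 8312.5, p* = 30.3125.
Marginal revenue: MR = 88.5 − 0.014q. Set MR = MC: 88.5 − 0.014q = 22 + 0.001q → q_m = 4433.333333.
Price p_m = 88.5 − 0.007·4433.333333 = 57.466667; MC(q_m) = 22 + 0.001·4433.333333 = 26.433333.
Competitive q* = 8312.5, so Δq = 3879.166667; wedge = 57.466667 − 26.433333 = 31.033334.
Welfare loss = ½ × 3879.166667 × 31.033334 = $60191.74 thousand.

$60191.74 thousand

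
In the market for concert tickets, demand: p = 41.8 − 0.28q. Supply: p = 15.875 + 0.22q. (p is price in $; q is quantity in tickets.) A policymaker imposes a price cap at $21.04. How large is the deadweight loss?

Competitive equilibrium: 41.8 − 0.28q = 15.875 + 0.22q → q* = 51.85, p* = 27.282.
At the ceiling p = 21.04, quantity supplied = (21.04 − 15.875)/0.22 = 23.4773.
Willingness to pay at q' = 23.4773: 41.8 − 0.28·23.4773 = 35.2264.
Δq = 51.85 − 23.4773 = 28.3727; wedge = 35.2264 − 21.04 = 14.1864.
Welfare loss = ½ × 28.3727 × 14.1864 = $201.25.

$201.25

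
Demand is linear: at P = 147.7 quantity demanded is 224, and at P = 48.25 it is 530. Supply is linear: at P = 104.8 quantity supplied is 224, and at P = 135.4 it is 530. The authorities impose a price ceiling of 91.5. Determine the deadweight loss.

Demand slope = (48.25 − 147.7)/(530 − 224) = −0.325, so P = 220.5 − 0.325Q.
Supply slope = (135.4 − 104.8)/(530 − 224) = 0.1, so P = 82.4 + 0.1Q.
Competitive equilibrium: 220.5 − 0.325Q = 82.4 + 0.1Q → Q* = 324.9412, P* = 114.8941.
At the ceiling P = 91.5, quantity supplied = (91.5 − 82.4)/0.1 = 91.
Willingness to pay at Q' = 91: 220.5 − 0.325·91 = 190.925.
ΔQ = 324.9412 − 91 = 233.9412; wedge = 190.925 − 91.5 = 99.425.
Deadweight loss = ½ × 233.9412 × 99.425 = 11629.80.

11629.80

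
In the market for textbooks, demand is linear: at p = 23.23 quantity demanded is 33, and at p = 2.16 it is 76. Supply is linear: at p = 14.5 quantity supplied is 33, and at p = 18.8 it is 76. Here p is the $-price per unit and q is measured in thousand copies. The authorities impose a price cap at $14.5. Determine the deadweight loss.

$64.59 thousand

Demand slope = (2.16 − 23.23)/(76 − 33) = −0.49, so p = 39.4 − 0.49q.
Supply slope = (18.8 − 14.5)/(76 − 33) = 0.1, so p = 11.2 + 0.1q.
Competitive equilibrium: 39.4 − 0.49q = 11.2 + 0.1q → q* = 47.7966, p* = 15.9797.
At the ceiling p = 14.5, quantity supplied = (14.5 − 11.2)/0.1 = 33.
Willingness to pay at q' = 33: 39.4 − 0.49·33 = 23.23.
Δq = 47.7966 − 33 = 14.7966; wedge = 23.23 − 14.5 = 8.73.
Welfare loss = ½ × 14.7966 × 8.73 = $64.59 thousand.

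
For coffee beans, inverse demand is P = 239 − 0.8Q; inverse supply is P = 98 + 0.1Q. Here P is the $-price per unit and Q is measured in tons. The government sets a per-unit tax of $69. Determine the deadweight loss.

$2645

Competitive equilibrium: 239 − 0.8Q = 98 + 0.1Q → Q* = 156.6667, P* = 113.6667.
With the tax, the buyer price exceeds the seller price by 69: (239 − 0.8Q) − (98 + 0.1Q) = 69 → Q' = 80.
ΔQ = 156.6667 − 80 = 76.6667; the wedge equals the tax, 69.
DWL = ½ × 76.6667 × 69 = $2645.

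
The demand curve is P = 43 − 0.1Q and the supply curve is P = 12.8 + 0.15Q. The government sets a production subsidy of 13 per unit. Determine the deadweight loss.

Competitive equilibrium: 43 − 0.1Q = 12.8 + 0.15Q → Q* = 120.8, P* = 30.92.
The subsidy lowers effective supply by 13: P = 0.15Q − 0.2.
New quantity: 43 − 0.1Q = 0.15Q − 0.2 → Q' = 172.8.
Overproduction ΔQ = 172.8 − 120.8 = 52; wedge = subsidy = 13.
The triangle = ½ × 52 × 13 = 338.

338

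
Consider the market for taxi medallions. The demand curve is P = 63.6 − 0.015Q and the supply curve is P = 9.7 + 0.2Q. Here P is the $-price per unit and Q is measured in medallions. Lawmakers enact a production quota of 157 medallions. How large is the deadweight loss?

Competitive equilibrium: 63.6 − 0.015Q = 9.7 + 0.2Q → Q* = 250.6977, P* = 59.8395.
At Q = 157: demand price = 63.6 − 0.015·157 = 61.245; supply price = 9.7 + 0.2·157 = 41.1.
ΔQ = 250.6977 − 157 = 93.6977; wedge = 61.245 − 41.1 = 20.145.
The triangle = ½ × 93.6977 × 20.145 = $943.77.

$943.77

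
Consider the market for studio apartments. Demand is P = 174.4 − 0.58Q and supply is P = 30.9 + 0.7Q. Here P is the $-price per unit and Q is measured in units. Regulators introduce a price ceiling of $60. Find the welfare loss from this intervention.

$3184.39

Competitive equilibrium: 174.4 − 0.58Q = 30.9 + 0.7Q → Q* = 112.1094, P* = 109.3766.
At the ceiling P = 60, quantity supplied = (60 − 30.9)/0.7 = 41.5714.
Willingness to pay at Q' = 41.5714: 174.4 − 0.58·41.5714 = 150.2886.
ΔQ = 112.1094 − 41.5714 = 70.538; wedge = 150.2886 − 60 = 90.2886.
DWL = ½ × 70.538 × 90.2886 = $3184.39.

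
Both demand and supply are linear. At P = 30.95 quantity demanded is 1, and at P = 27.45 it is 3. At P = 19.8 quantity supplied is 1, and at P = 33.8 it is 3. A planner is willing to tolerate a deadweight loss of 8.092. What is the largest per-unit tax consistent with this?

Demand slope = (27.45 − 30.95)/(3 − 1) = −1.75, so P = 32.7 − 1.75Q.
Supply slope = (33.8 − 19.8)/(3 − 1) = 7, so P = 12.8 + 7Q.
Competitive equilibrium: 32.7 − 1.75Q = 12.8 + 7Q → Q* = 2.2743, P* = 28.72.
A tax t gives ΔQ = t/8.75 and wedge t, so DWL = t²/17.5.
t²/17.5 = 8.092 → t² = 141.61 → t = 11.9.

11.9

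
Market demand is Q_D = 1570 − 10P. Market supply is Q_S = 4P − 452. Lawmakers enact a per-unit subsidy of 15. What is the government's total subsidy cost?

2528.57

In inverse form: demand P = 157 − 0.1Q, supply P = 113 + 0.25Q.
Competitive equilibrium: 157 − 0.1Q = 113 + 0.25Q → Q* = 125.7143, P* = 144.4286.
The subsidy lowers effective supply by 15: P = 98 + 0.25Q.
New quantity: 157 − 0.1Q = 98 + 0.25Q → Q' = 168.5714.
Total subsidy cost = 15 × 168.5714 = 2528.57.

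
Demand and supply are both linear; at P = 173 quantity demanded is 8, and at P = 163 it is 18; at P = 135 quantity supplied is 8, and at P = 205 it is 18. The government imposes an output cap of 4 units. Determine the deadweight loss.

306.25

Demand slope = (163 − 173)/(18 − 8) = −1, so P = 181 − Q.
Supply slope = (205 − 135)/(18 − 8) = 7, so P = 79 + 7Q.
Competitive equilibrium: 181 − Q = 79 + 7Q → Q* = 12.75, P* = 168.25.
At Q = 4: demand price = 181 − 1·4 = 177; supply price = 79 + 7·4 = 107.
ΔQ = 12.75 − 4 = 8.75; wedge = 177 − 107 = 70.
Welfare loss = ½ × 8.75 × 70 = 306.25.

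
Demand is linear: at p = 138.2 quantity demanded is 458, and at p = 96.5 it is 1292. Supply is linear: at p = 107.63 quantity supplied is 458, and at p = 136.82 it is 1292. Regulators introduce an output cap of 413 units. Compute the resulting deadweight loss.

6958.92

Demand slope = (96.5 − 138.2)/(1292 − 458) = −0.05, so p = 161.1 − 0.05q.
Supply slope = (136.82 − 107.63)/(1292 − 458) = 0.035, so p = 91.6 + 0.035q.
Competitive equilibrium: 161.1 − 0.05q = 91.6 + 0.035q → q* = 817.6471, p* = 120.2176.
At q = 413: demand price = 161.1 − 0.05·413 = 140.45; supply price = 91.6 + 0.035·413 = 106.055.
Δq = 817.6471 − 413 = 404.6471; wedge = 140.45 − 106.055 = 34.395.
The triangle = ½ × 404.6471 × 34.395 = 6958.92.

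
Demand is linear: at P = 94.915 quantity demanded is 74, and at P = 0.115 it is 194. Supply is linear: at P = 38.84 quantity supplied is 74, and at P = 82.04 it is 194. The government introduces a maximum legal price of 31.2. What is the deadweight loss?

2816.14

Demand slope = (0.115 − 94.915)/(194 − 74) = −0.79, so P = 153.375 − 0.79Q.
Supply slope = (82.04 − 38.84)/(194 − 74) = 0.36, so P = 12.2 + 0.36Q.
Competitive equilibrium: 153.375 − 0.79Q = 12.2 + 0.36Q → Q* = 122.7609, P* = 56.3939.
At the ceiling P = 31.2, quantity supplied = (31.2 − 12.2)/0.36 = 52.7778.
Willingness to pay at Q' = 52.7778: 153.375 − 0.79·52.7778 = 111.6805.
ΔQ = 122.7609 − 52.7778 = 69.9831; wedge = 111.6805 − 31.2 = 80.4805.
Deadweight loss = ½ × 69.9831 × 80.4805 = 2816.14.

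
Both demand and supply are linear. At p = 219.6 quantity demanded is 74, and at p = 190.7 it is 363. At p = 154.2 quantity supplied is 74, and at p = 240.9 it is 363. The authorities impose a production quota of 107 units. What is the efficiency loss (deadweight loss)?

Demand slope = (190.7 − 219.6)/(363 − 74) = −0.1, so p = 227 − 0.1q.
Supply slope = (240.9 − 154.2)/(363 − 74) = 0.3, so p = 132 + 0.3q.
Competitive equilibrium: 227 − 0.1q = 132 + 0.3q → q* = 237.5, p* = 203.25.
At q = 107: demand price = 227 − 0.1·107 = 216.3; supply price = 132 + 0.3·107 = 164.1.
Δq = 237.5 − 107 = 130.5; wedge = 216.3 − 164.1 = 52.2.
DWL = ½ × 130.5 × 52.2 = 3406.05.

3406.05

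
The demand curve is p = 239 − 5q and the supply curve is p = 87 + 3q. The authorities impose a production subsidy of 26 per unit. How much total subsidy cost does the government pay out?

578.50

Competitive equilibrium: 239 − 5q = 87 + 3q → q* = 19, p* = 144.
The subsidy lowers effective supply by 26: p = 61 + 3q.
New quantity: 239 − 5q = 61 + 3q → q' = 22.25.
Total subsidy cost = 26 × 22.25 = 578.50.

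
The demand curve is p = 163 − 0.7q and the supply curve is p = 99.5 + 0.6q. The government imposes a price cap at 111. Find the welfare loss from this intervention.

572.57

Competitive equilibrium: 163 − 0.7q = 99.5 + 0.6q → q* = 48.8462, p* = 128.8077.
At the ceiling p = 111, quantity supplied = (111 − 99.5)/0.6 = 19.1667.
Willingness to pay at q' = 19.1667: 163 − 0.7·19.1667 = 149.5833.
Δq = 48.8462 − 19.1667 = 29.6795; wedge = 149.5833 − 111 = 38.5833.
Welfare loss = ½ × 29.6795 × 38.5833 = 572.57.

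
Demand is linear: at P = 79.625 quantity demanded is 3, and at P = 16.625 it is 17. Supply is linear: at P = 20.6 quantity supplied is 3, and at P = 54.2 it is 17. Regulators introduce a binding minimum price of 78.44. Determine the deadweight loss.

Demand slope = (16.625 − 79.625)/(17 − 3) = −4.5, so P = 93.125 − 4.5Q.
Supply slope = (54.2 − 20.6)/(17 − 3) = 2.4, so P = 13.4 + 2.4Q.
Competitive equilibrium: 93.125 − 4.5Q = 13.4 + 2.4Q → Q* = 11.5543, P* = 41.1304.
At the floor P = 78.44, quantity demanded = (93.125 − 78.44)/4.5 = 3.2633.
Sellers' marginal cost at Q' = 3.2633: 13.4 + 2.4·3.2633 = 21.2319.
ΔQ = 11.5543 − 3.2633 = 8.291; wedge = 78.44 − 21.2319 = 57.2081.
The triangle = ½ × 8.291 × 57.2081 = 237.16.

237.16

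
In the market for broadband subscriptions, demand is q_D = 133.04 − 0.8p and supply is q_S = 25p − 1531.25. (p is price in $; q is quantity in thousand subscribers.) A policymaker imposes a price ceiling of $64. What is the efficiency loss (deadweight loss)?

$103.77 thousand

In inverse form: demand p = 166.3 − 1.25q, supply p = 61.25 + 0.04q.
Competitive equilibrium: 166.3 − 1.25q = 61.25 + 0.04q → q* = 81.4341, p* = 64.5074.
At the ceiling p = 64, quantity supplied = (64 − 61.25)/0.04 = 68.75.
Willingness to pay at q' = 68.75: 166.3 − 1.25·68.75 = 80.3625.
Δq = 81.4341 − 68.75 = 12.6841; wedge = 80.3625 − 64 = 16.3625.
DWL = ½ × 12.6841 × 16.3625 = $103.77 thousand.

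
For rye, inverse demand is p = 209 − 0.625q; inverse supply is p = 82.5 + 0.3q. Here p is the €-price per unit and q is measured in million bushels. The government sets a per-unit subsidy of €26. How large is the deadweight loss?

€365.41 million

Competitive equilibrium: 209 − 0.625q = 82.5 + 0.3q → q* = 136.7568, p* = 123.527.
The subsidy lowers effective supply by 26: p = 56.5 + 0.3q.
New quantity: 209 − 0.625q = 56.5 + 0.3q → q' = 164.8649.
Overproduction Δq = 164.8649 − 136.7568 = 28.1081; wedge = subsidy = 26.
The triangle = ½ × 28.1081 × 26 = €365.41 million.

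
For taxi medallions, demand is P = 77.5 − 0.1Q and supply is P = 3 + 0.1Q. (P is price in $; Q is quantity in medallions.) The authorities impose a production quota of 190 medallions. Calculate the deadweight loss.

Competitive equilibrium: 77.5 − 0.1Q = 3 + 0.1Q → Q* = 372.5, P* = 40.25.
At Q = 190: demand price = 77.5 − 0.1·190 = 58.5; supply price = 3 + 0.1·190 = 22.
ΔQ = 372.5 − 190 = 182.5; wedge = 58.5 − 22 = 36.5.
The triangle = ½ × 182.5 × 36.5 = $3330.625.

$3330.625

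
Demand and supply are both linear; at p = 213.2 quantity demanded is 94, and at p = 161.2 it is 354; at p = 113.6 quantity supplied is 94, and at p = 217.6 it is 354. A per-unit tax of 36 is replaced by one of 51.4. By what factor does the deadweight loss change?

Demand slope = (161.2 − 213.2)/(354 − 94) = −0.2, so p = 232 − 0.2q.
Supply slope = (217.6 − 113.6)/(354 − 94) = 0.4, so p = 76 + 0.4q.
Competitive equilibrium: 232 − 0.2q = 76 + 0.4q → q* = 260, p* = 180.
For a per-unit tax t: Δq = t/0.6, so DWL = ½·t·(t/0.6) = t²/1.2.
At t = 36: DWL = 1080. At t = 51.4: DWL = 2201.633.
Ratio = (51.4/36)² = 2.039.

2.039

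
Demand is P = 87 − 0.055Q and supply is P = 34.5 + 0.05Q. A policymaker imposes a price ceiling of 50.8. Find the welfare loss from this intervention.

1589.49

Competitive equilibrium: 87 − 0.055Q = 34.5 + 0.05Q → Q* = 500, P* = 59.5.
At the ceiling P = 50.8, quantity supplied = (50.8 − 34.5)/0.05 = 326.
Willingness to pay at Q' = 326: 87 − 0.055·326 = 69.07.
ΔQ = 500 − 326 = 174; wedge = 69.07 − 50.8 = 18.27.
Deadweight loss = ½ × 174 × 18.27 = 1589.49.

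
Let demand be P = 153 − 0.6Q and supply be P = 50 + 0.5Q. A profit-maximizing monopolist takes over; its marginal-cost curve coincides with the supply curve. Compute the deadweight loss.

Competitive equilibrium: 153 − 0.6Q = 50 + 0.5Q → Q* = 93.6364, P* = 96.8182.
Marginal revenue: MR = 153 − 1.2Q. Set MR = MC: 153 − 1.2Q = 50 + 0.5Q → Q_m = 60.5882.
Price P_m = 153 − 0.6·60.5882 = 116.6471; MC(Q_m) = 50 + 0.5·60.5882 = 80.2941.
Competitive Q* = 93.6364, so ΔQ = 33.0482; wedge = 116.6471 − 80.2941 = 36.353.
The triangle = ½ × 33.0482 × 36.353 = 600.70.

600.70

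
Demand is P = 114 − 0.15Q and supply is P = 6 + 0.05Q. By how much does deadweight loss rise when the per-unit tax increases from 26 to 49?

4312.50

Competitive equilibrium: 114 − 0.15Q = 6 + 0.05Q → Q* = 540, P* = 33.
For a per-unit tax t: ΔQ = t/0.2, so DWL = ½·t·(t/0.2) = t²/0.4.
At t = 26: DWL = 1690. At t = 49: DWL = 6002.5.
Increase = 6002.5 − 1690 = 4312.50.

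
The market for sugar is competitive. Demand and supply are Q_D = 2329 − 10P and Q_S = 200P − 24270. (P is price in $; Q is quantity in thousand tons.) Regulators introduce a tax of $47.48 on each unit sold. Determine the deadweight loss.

$10735 thousand

In inverse form: demand P = 232.9 − 0.1Q, supply P = 121.35 + 0.005Q.
Competitive equilibrium: 232.9 − 0.1Q = 121.35 + 0.005Q → Q* = 1062.381, P* = 126.6619.
With the tax, the buyer price exceeds the seller price by 47.48: (232.9 − 0.1Q) − (121.35 + 0.005Q) = 47.48 → Q' = 610.1905.
ΔQ = 1062.381 − 610.1905 = 452.1905; the wedge equals the tax, 47.48.
The triangle = ½ × 452.1905 × 47.48 = $10735 thousand.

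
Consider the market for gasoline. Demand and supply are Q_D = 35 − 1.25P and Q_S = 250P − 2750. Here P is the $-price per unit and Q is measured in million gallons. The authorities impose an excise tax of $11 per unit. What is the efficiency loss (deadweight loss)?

$75.25 million

In inverse form: demand P = 28 − 0.8Q, supply P = 11 + 0.004Q.
Competitive equilibrium: 28 − 0.8Q = 11 + 0.004Q → Q* = 21.1443, P* = 11.0846.
With the tax, the buyer price exceeds the seller price by 11: (28 − 0.8Q) − (11 + 0.004Q) = 11 → Q' = 7.4627.
ΔQ = 21.1443 − 7.4627 = 13.6816; the wedge equals the tax, 11.
The triangle = ½ × 13.6816 × 11 = $75.25 million.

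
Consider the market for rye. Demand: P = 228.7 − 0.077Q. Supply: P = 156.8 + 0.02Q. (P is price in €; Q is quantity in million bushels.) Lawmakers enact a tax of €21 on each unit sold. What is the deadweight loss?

€2273.20 million

Competitive equilibrium: 228.7 − 0.077Q = 156.8 + 0.02Q → Q* = 741.2371, P* = 171.6247.
With the tax, the buyer price exceeds the seller price by 21: (228.7 − 0.077Q) − (156.8 + 0.02Q) = 21 → Q' = 524.7423.
ΔQ = 741.2371 − 524.7423 = 216.4948; the wedge equals the tax, 21.
DWL = ½ × 216.4948 × 21 = €2273.20 million.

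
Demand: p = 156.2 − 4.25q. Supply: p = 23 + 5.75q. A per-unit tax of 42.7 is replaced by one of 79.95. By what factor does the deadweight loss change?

3.506

Competitive equilibrium: 156.2 − 4.25q = 23 + 5.75q → q* = 13.32, p* = 99.59.
For a per-unit tax t: Δq = t/10, so DWL = ½·t·(t/10) = t²/20.
At t = 42.7: DWL = 91.1645. At t = 79.95: DWL = 319.600.
Ratio = (79.95/42.7)² = 3.506.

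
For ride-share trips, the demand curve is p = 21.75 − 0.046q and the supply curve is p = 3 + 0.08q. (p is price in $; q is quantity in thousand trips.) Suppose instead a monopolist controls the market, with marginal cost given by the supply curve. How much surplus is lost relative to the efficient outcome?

Competitive equilibrium: 21.75 − 0.046q = 3 + 0.08q → q* = 148.80952, p* = 14.90476.
Marginal revenue: MR = 21.75 − 0.092q. Set MR = MC: 21.75 − 0.092q = 3 + 0.08q → q_m = 109.01163.
Price p_m = 21.75 − 0.046·109.01163 = 16.73547; MC(q_m) = 3 + 0.08·109.01163 = 11.72093.
Competitive q* = 148.80952, so Δq = 39.79789; wedge = 16.73547 − 11.72093 = 5.01454.
DWL = ½ × 39.79789 × 5.01454 = $99.78 thousand.

$99.78 thousand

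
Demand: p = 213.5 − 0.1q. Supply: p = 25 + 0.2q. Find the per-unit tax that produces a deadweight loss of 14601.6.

93.6

Competitive equilibrium: 213.5 − 0.1q = 25 + 0.2q → q* = 628.3333, p* = 150.6667.
A tax t gives Δq = t/0.3 and wedge t, so DWL = t²/0.6.
t²/0.6 = 14601.6 → t² = 8760.96 → t = 93.6.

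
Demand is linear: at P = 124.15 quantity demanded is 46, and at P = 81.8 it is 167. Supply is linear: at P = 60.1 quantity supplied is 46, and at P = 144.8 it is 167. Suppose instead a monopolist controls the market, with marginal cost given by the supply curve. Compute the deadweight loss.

375.67

Demand slope = (81.8 − 124.15)/(167 − 46) = −0.35, so P = 140.25 − 0.35Q.
Supply slope = (144.8 − 60.1)/(167 − 46) = 0.7, so P = 27.9 + 0.7Q.
Competitive equilibrium: 140.25 − 0.35Q = 27.9 + 0.7Q → Q* = 107, P* = 102.8.
Marginal revenue: MR = 140.25 − 0.7Q. Set MR = MC: 140.25 − 0.7Q = 27.9 + 0.7Q → Q_m = 80.25.
Price P_m = 140.25 − 0.35·80.25 = 112.1625; MC(Q_m) = 27.9 + 0.7·80.25 = 84.075.
Competitive Q* = 107, so ΔQ = 26.75; wedge = 112.1625 − 84.075 = 28.0875.
DWL = ½ × 26.75 × 28.0875 = 375.67.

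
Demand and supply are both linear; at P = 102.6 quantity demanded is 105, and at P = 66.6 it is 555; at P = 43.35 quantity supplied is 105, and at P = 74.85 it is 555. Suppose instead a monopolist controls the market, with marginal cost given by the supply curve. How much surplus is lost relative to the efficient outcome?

2268.43

Demand slope = (66.6 − 102.6)/(555 − 105) = −0.08, so P = 111 − 0.08Q.
Supply slope = (74.85 − 43.35)/(555 − 105) = 0.07, so P = 36 + 0.07Q.
Competitive equilibrium: 111 − 0.08Q = 36 + 0.07Q → Q* = 500, P* = 71.
Marginal revenue: MR = 111 − 0.16Q. Set MR = MC: 111 − 0.16Q = 36 + 0.07Q → Q_m = 326.087.
Price P_m = 111 − 0.08·326.087 = 84.913; MC(Q_m) = 36 + 0.07·326.087 = 58.8261.
Competitive Q* = 500, so ΔQ = 173.913; wedge = 84.913 − 58.8261 = 26.0869.
Welfare loss = ½ × 173.913 × 26.0869 = 2268.43.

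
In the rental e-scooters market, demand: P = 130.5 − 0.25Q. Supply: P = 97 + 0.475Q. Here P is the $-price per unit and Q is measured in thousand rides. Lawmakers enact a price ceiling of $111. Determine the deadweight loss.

Competitive equilibrium: 130.5 − 0.25Q = 97 + 0.475Q → Q* = 46.2069, P* = 118.9483.
At the ceiling P = 111, quantity supplied = (111 − 97)/0.475 = 29.4737.
Willingness to pay at Q' = 29.4737: 130.5 − 0.25·29.4737 = 123.1316.
ΔQ = 46.2069 − 29.4737 = 16.7332; wedge = 123.1316 − 111 = 12.1316.
DWL = ½ × 16.7332 × 12.1316 = $101.50 thousand.

$101.50 thousand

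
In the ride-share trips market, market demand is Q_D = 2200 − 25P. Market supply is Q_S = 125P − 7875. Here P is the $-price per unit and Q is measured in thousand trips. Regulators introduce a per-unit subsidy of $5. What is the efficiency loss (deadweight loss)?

In inverse form: demand P = 88 − 0.04Q, supply P = 63 + 0.008Q.
Competitive equilibrium: 88 − 0.04Q = 63 + 0.008Q → Q* = 520.8333, P* = 67.1667.
The subsidy lowers effective supply by 5: P = 58 + 0.008Q.
New quantity: 88 − 0.04Q = 58 + 0.008Q → Q' = 625.
Overproduction ΔQ = 625 − 520.8333 = 104.1667; wedge = subsidy = 5.
The triangle = ½ × 104.1667 × 5 = $260.42 thousand.

$260.42 thousand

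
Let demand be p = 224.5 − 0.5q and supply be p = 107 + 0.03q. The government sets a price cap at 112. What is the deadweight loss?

802.54

Competitive equilibrium: 224.5 − 0.5q = 107 + 0.03q → q* = 221.6981, p* = 113.6509.
At the ceiling p = 112, quantity supplied = (112 − 107)/0.03 = 166.6667.
Willingness to pay at q' = 166.6667: 224.5 − 0.5·166.6667 = 141.1667.
Δq = 221.6981 − 166.6667 = 55.0314; wedge = 141.1667 − 112 = 29.1667.
Welfare loss = ½ × 55.0314 × 29.1667 = 802.54.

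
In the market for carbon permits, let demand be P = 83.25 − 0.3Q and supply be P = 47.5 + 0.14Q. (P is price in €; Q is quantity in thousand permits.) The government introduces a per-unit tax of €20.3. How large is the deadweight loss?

Competitive equilibrium: 83.25 − 0.3Q = 47.5 + 0.14Q → Q* = 81.25, P* = 58.875.
With the tax, the buyer price exceeds the seller price by 20.3: (83.25 − 0.3Q) − (47.5 + 0.14Q) = 20.3 → Q' = 35.1136.
ΔQ = 81.25 − 35.1136 = 46.1364; the wedge equals the tax, 20.3.
DWL = ½ × 46.1364 × 20.3 = €468.28 thousand.

€468.28 thousand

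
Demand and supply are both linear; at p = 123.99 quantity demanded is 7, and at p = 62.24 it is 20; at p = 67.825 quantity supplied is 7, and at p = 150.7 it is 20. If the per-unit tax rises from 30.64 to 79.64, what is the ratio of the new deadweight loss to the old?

6.756

Demand slope = (62.24 − 123.99)/(20 − 7) = −4.75, so p = 157.24 − 4.75q.
Supply slope = (150.7 − 67.825)/(20 − 7) = 6.375, so p = 23.2 + 6.375q.
Competitive equilibrium: 157.24 − 4.75q = 23.2 + 6.375q → q* = 12.0485, p* = 100.0094.
For a per-unit tax t: Δq = t/11.125, so DWL = ½·t·(t/11.125) = t²/22.25.
At t = 30.64: DWL = 42.194. At t = 79.64: DWL = 285.058.
Ratio = (79.64/30.64)² = 6.756.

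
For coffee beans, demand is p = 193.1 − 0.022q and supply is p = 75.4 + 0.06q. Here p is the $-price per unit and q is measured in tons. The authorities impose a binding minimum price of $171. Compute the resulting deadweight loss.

Competitive equilibrium: 193.1 − 0.022q = 75.4 + 0.06q → q* = 1435.36585, p* = 161.52195.
At the floor p = 171, quantity demanded = (193.1 − 171)/0.022 = 1004.54545.
Sellers' marginal cost at q' = 1004.54545: 75.4 + 0.06·1004.54545 = 135.67273.
Δq = 1435.36585 − 1004.54545 = 430.8204; wedge = 171 − 135.67273 = 35.32727.
Welfare loss = ½ × 430.8204 × 35.32727 = $7609.85.

$7609.85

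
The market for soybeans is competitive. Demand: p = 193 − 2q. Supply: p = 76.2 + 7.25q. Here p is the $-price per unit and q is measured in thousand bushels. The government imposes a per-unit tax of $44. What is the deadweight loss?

$104.65 thousand

Competitive equilibrium: 193 − 2q = 76.2 + 7.25q → q* = 12.627, p* = 167.7459.
With the tax, the buyer price exceeds the seller price by 44: (193 − 2q) − (76.2 + 7.25q) = 44 → q' = 7.8703.
Δq = 12.627 − 7.8703 = 4.7567; the wedge equals the tax, 44.
The triangle = ½ × 4.7567 × 44 = $104.65 thousand.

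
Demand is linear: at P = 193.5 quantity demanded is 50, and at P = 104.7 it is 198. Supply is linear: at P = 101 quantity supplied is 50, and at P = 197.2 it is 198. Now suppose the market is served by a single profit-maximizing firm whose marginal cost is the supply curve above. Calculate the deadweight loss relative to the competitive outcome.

1010.84

Demand slope = (104.7 − 193.5)/(198 − 50) = −0.6, so P = 223.5 − 0.6Q.
Supply slope = (197.2 − 101)/(198 − 50) = 0.65, so P = 68.5 + 0.65Q.
Competitive equilibrium: 223.5 − 0.6Q = 68.5 + 0.65Q → Q* = 124, P* = 149.1.
Marginal revenue: MR = 223.5 − 1.2Q. Set MR = MC: 223.5 − 1.2Q = 68.5 + 0.65Q → Q_m = 83.7838.
Price P_m = 223.5 − 0.6·83.7838 = 173.2297; MC(Q_m) = 68.5 + 0.65·83.7838 = 122.9595.
Competitive Q* = 124, so ΔQ = 40.2162; wedge = 173.2297 − 122.9595 = 50.2702.
Welfare loss = ½ × 40.2162 × 50.2702 = 1010.84.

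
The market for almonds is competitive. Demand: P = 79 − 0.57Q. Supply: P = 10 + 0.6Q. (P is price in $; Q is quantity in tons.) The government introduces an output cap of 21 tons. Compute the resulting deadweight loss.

$843.60

Competitive equilibrium: 79 − 0.57Q = 10 + 0.6Q → Q* = 58.9744, P* = 45.3846.
At Q = 21: demand price = 79 − 0.57·21 = 67.03; supply price = 10 + 0.6·21 = 22.6.
ΔQ = 58.9744 − 21 = 37.9744; wedge = 67.03 − 22.6 = 44.43.
Welfare loss = ½ × 37.9744 × 44.43 = $843.60.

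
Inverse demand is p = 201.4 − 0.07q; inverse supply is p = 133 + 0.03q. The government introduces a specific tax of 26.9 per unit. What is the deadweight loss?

3618.05

Competitive equilibrium: 201.4 − 0.07q = 133 + 0.03q → q* = 684, p* = 153.52.
With the tax, the buyer price exceeds the seller price by 26.9: (201.4 − 0.07q) − (133 + 0.03q) = 26.9 → q' = 415.
Δq = 684 − 415 = 269; the wedge equals the tax, 26.9.
The triangle = ½ × 269 × 26.9 = 3618.05.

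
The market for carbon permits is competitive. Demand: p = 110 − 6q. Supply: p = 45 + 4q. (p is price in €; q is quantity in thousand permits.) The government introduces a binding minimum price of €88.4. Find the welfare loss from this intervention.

€42.05 thousand

Competitive equilibrium: 110 − 6q = 45 + 4q → q* = 6.5, p* = 71.
At the floor p = 88.4, quantity demanded = (110 − 88.4)/6 = 3.6.
Sellers' marginal cost at q' = 3.6: 45 + 4·3.6 = 59.4.
Δq = 6.5 − 3.6 = 2.9; wedge = 88.4 − 59.4 = 29.
Welfare loss = ½ × 2.9 × 29 = €42.05 thousand.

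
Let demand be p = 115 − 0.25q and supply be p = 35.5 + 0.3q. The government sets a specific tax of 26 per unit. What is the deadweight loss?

614.55

Competitive equilibrium: 115 − 0.25q = 35.5 + 0.3q → q* = 144.5455, p* = 78.8636.
With the tax, the buyer price exceeds the seller price by 26: (115 − 0.25q) − (35.5 + 0.3q) = 26 → q' = 97.2727.
Δq = 144.5455 − 97.2727 = 47.2728; the wedge equals the tax, 26.
Welfare loss = ½ × 47.2728 × 26 = 614.55.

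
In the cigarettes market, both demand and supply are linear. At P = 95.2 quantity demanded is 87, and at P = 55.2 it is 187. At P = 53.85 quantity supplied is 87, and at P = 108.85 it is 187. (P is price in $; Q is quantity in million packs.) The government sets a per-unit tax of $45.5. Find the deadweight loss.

Demand slope = (55.2 − 95.2)/(187 − 87) = −0.4, so P = 130 − 0.4Q.
Supply slope = (108.85 − 53.85)/(187 − 87) = 0.55, so P = 6 + 0.55Q.
Competitive equilibrium: 130 − 0.4Q = 6 + 0.55Q → Q* = 130.52632, P* = 77.78947.
With the tax, the buyer price exceeds the seller price by 45.5: (130 − 0.4Q) − (6 + 0.55Q) = 45.5 → Q' = 82.63158.
ΔQ = 130.52632 − 82.63158 = 47.89474; the wedge equals the tax, 45.5.
The triangle = ½ × 47.89474 × 45.5 = $1089.61 million.

$1089.61 million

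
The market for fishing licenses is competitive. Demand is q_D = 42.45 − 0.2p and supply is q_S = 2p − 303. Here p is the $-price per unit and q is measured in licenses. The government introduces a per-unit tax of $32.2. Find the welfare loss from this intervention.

$94.26

In inverse form: demand p = 212.25 − 5q, supply p = 151.5 + 0.5q.
Competitive equilibrium: 212.25 − 5q = 151.5 + 0.5q → q* = 11.0455, p* = 157.0227.
With the tax, the buyer price exceeds the seller price by 32.2: (212.25 − 5q) − (151.5 + 0.5q) = 32.2 → q' = 5.1909.
Δq = 11.0455 − 5.1909 = 5.8546; the wedge equals the tax, 32.2.
DWL = ½ × 5.8546 × 32.2 = $94.26.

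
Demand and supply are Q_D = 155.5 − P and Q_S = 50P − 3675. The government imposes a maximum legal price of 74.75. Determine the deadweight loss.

163.27

In inverse form: demand P = 155.5 − Q, supply P = 73.5 + 0.02Q.
Competitive equilibrium: 155.5 − Q = 73.5 + 0.02Q → Q* = 80.3922, P* = 75.1078.
At the ceiling P = 74.75, quantity supplied = (74.75 − 73.5)/0.02 = 62.5.
Willingness to pay at Q' = 62.5: 155.5 − 1·62.5 = 93.
ΔQ = 80.3922 − 62.5 = 17.8922; wedge = 93 − 74.75 = 18.25.
Deadweight loss = ½ × 17.8922 × 18.25 = 163.27.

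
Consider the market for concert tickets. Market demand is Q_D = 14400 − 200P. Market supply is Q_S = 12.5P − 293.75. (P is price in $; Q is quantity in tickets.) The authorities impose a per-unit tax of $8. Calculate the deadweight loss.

$376.47

In inverse form: demand P = 72 − 0.005Q, supply P = 23.5 + 0.08Q.
Competitive equilibrium: 72 − 0.005Q = 23.5 + 0.08Q → Q* = 570.5882, P* = 69.1471.
With the tax, the buyer price exceeds the seller price by 8: (72 − 0.005Q) − (23.5 + 0.08Q) = 8 → Q' = 476.4706.
ΔQ = 570.5882 − 476.4706 = 94.1176; the wedge equals the tax, 8.
The triangle = ½ × 94.1176 × 8 = $376.47.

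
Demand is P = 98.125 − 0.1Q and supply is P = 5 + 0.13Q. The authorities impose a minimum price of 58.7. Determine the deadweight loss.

13.02

Competitive equilibrium: 98.125 − 0.1Q = 5 + 0.13Q → Q* = 404.8913, P* = 57.6359.
At the floor P = 58.7, quantity demanded = (98.125 − 58.7)/0.1 = 394.25.
Sellers' marginal cost at Q' = 394.25: 5 + 0.13·394.25 = 56.2525.
ΔQ = 404.8913 − 394.25 = 10.6413; wedge = 58.7 − 56.2525 = 2.4475.
The triangle = ½ × 10.6413 × 2.4475 = 13.02.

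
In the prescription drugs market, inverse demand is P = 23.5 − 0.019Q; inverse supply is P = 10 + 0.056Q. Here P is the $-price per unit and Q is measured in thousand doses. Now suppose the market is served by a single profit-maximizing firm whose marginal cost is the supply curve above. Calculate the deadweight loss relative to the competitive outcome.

Competitive equilibrium: 23.5 − 0.019Q = 10 + 0.056Q → Q* = 180, P* = 20.08.
Marginal revenue: MR = 23.5 − 0.038Q. Set MR = MC: 23.5 − 0.038Q = 10 + 0.056Q → Q_m = 143.617.
Price P_m = 23.5 − 0.019·143.617 = 20.7713; MC(Q_m) = 10 + 0.056·143.617 = 18.0426.
Competitive Q* = 180, so ΔQ = 36.383; wedge = 20.7713 − 18.0426 = 2.7287.
Deadweight loss = ½ × 36.383 × 2.7287 = $49.64 thousand.

$49.64 thousand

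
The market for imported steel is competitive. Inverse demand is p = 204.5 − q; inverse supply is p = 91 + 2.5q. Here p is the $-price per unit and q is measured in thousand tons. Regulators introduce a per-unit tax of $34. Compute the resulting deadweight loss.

$165.14 thousand

Competitive equilibrium: 204.5 − q = 91 + 2.5q → q* = 32.4286, p* = 172.0714.
With the tax, the buyer price exceeds the seller price by 34: (204.5 − q) − (91 + 2.5q) = 34 → q' = 22.7143.
Δq = 32.4286 − 22.7143 = 9.7143; the wedge equals the tax, 34.
DWL = ½ × 9.7143 × 34 = $165.14 thousand.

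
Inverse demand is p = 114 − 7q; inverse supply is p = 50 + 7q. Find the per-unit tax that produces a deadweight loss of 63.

Competitive equilibrium: 114 − 7q = 50 + 7q → q* = 4.5714, p* = 82.
A tax t gives Δq = t/14 and wedge t, so DWL = t²/28.
t²/28 = 63 → t² = 1764 → t = 42.

42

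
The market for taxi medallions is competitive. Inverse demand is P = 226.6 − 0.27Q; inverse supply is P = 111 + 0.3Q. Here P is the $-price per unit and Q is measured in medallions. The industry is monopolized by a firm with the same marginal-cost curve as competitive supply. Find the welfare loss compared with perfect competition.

Competitive equilibrium: 226.6 − 0.27Q = 111 + 0.3Q → Q* = 202.807, P* = 171.8421.
Marginal revenue: MR = 226.6 − 0.54Q. Set MR = MC: 226.6 − 0.54Q = 111 + 0.3Q → Q_m = 137.619.
Price P_m = 226.6 − 0.27·137.619 = 189.4429; MC(Q_m) = 111 + 0.3·137.619 = 152.2857.
Competitive Q* = 202.807, so ΔQ = 65.188; wedge = 189.4429 − 152.2857 = 37.1572.
The triangle = ½ × 65.188 × 37.1572 = $1211.10.

$1211.10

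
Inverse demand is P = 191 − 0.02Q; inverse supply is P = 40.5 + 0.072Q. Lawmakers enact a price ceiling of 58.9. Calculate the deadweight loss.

87642.27

Competitive equilibrium: 191 − 0.02Q = 40.5 + 0.072Q → Q* = 1635.86957, P* = 158.28261.
At the ceiling P = 58.9, quantity supplied = (58.9 − 40.5)/0.072 = 255.55556.
Willingness to pay at Q' = 255.55556: 191 − 0.02·255.55556 = 185.88889.
ΔQ = 1635.86957 − 255.55556 = 1380.31401; wedge = 185.88889 − 58.9 = 126.98889.
The triangle = ½ × 1380.31401 × 126.98889 = 87642.27.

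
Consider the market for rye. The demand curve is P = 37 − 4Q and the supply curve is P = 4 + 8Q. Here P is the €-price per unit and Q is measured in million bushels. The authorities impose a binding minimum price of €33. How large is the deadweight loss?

Competitive equilibrium: 37 − 4Q = 4 + 8Q → Q* = 2.75, P* = 26.
At the floor P = 33, quantity demanded = (37 − 33)/4 = 1.
Sellers' marginal cost at Q' = 1: 4 + 8·1 = 12.
ΔQ = 2.75 − 1 = 1.75; wedge = 33 − 12 = 21.
DWL = ½ × 1.75 × 21 = €18.375 million.

€18.375 million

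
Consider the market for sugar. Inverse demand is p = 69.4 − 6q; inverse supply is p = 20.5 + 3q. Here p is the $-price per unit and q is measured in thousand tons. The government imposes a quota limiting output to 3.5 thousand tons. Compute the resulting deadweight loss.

$16.82 thousand

Competitive equilibrium: 69.4 − 6q = 20.5 + 3q → q* = 5.4333, p* = 36.8.
At q = 3.5: demand price = 69.4 − 6·3.5 = 48.4; supply price = 20.5 + 3·3.5 = 31.
Δq = 5.4333 − 3.5 = 1.9333; wedge = 48.4 − 31 = 17.4.
DWL = ½ × 1.9333 × 17.4 = $16.82 thousand.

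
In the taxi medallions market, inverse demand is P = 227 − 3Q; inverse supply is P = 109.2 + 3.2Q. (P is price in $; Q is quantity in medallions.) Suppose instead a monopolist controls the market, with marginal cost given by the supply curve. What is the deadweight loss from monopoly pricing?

Competitive equilibrium: 227 − 3Q = 109.2 + 3.2Q → Q* = 19, P* = 170.
Marginal revenue: MR = 227 − 6Q. Set MR = MC: 227 − 6Q = 109.2 + 3.2Q → Q_m = 12.8043.
Price P_m = 227 − 3·12.8043 = 188.5871; MC(Q_m) = 109.2 + 3.2·12.8043 = 150.1738.
Competitive Q* = 19, so ΔQ = 6.1957; wedge = 188.5871 − 150.1738 = 38.4133.
Welfare loss = ½ × 6.1957 × 38.4133 = $119.

$119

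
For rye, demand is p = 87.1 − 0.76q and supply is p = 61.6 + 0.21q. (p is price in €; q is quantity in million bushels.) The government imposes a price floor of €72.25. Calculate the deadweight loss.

Competitive equilibrium: 87.1 − 0.76q = 61.6 + 0.21q → q* = 26.2887, p* = 67.1206.
At the floor p = 72.25, quantity demanded = (87.1 − 72.25)/0.76 = 19.5395.
Sellers' marginal cost at q' = 19.5395: 61.6 + 0.21·19.5395 = 65.7033.
Δq = 26.2887 − 19.5395 = 6.7492; wedge = 72.25 − 65.7033 = 6.5467.
Welfare loss = ½ × 6.7492 × 6.5467 = €22.09 million.

€22.09 million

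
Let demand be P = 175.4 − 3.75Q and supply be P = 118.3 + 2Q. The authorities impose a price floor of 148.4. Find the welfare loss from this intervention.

Competitive equilibrium: 175.4 − 3.75Q = 118.3 + 2Q → Q* = 9.9304, P* = 138.1609.
At the floor P = 148.4, quantity demanded = (175.4 − 148.4)/3.75 = 7.2.
Sellers' marginal cost at Q' = 7.2: 118.3 + 2·7.2 = 132.7.
ΔQ = 9.9304 − 7.2 = 2.7304; wedge = 148.4 − 132.7 = 15.7.
The triangle = ½ × 2.7304 × 15.7 = 21.43.

21.43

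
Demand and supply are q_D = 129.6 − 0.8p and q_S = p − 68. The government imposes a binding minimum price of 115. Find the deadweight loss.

In inverse form: demand p = 162 − 1.25q, supply p = 68 + q.
Competitive equilibrium: 162 − 1.25q = 68 + q → q* = 41.7778, p* = 109.7778.
At the floor p = 115, quantity demanded = (162 − 115)/1.25 = 37.6.
Sellers' marginal cost at q' = 37.6: 68 + 1·37.6 = 105.6.
Δq = 41.7778 − 37.6 = 4.1778; wedge = 115 − 105.6 = 9.4.
The triangle = ½ × 4.1778 × 9.4 = 19.64.

19.64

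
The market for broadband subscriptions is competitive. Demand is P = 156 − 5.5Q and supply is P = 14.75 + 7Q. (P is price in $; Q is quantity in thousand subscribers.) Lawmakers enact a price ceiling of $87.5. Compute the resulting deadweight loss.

Competitive equilibrium: 156 − 5.5Q = 14.75 + 7Q → Q* = 11.3, P* = 93.85.
At the ceiling P = 87.5, quantity supplied = (87.5 − 14.75)/7 = 10.3929.
Willingness to pay at Q' = 10.3929: 156 − 5.5·10.3929 = 98.8391.
ΔQ = 11.3 − 10.3929 = 0.9071; wedge = 98.8391 − 87.5 = 11.3391.
Deadweight loss = ½ × 0.9071 × 11.3391 = $5.14 thousand.

$5.14 thousand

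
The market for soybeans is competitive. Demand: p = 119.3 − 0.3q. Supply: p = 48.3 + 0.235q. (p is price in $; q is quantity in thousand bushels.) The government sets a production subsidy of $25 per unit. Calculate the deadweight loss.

Competitive equilibrium: 119.3 − 0.3q = 48.3 + 0.235q → q* = 132.7103, p* = 79.4869.
The subsidy lowers effective supply by 25: p = 23.3 + 0.235q.
New quantity: 119.3 − 0.3q = 23.3 + 0.235q → q' = 179.4393.
Overproduction Δq = 179.4393 − 132.7103 = 46.729; wedge = subsidy = 25.
DWL = ½ × 46.729 × 25 = $584.11 thousand.

$584.11 thousand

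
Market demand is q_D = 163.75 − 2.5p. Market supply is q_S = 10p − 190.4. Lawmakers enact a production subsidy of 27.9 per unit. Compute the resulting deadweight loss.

In inverse form: demand p = 65.5 − 0.4q, supply p = 19.04 + 0.1q.
Competitive equilibrium: 65.5 − 0.4q = 19.04 + 0.1q → q* = 92.92, p* = 28.332.
The subsidy lowers effective supply by 27.9: p = 0.1q − 8.86.
New quantity: 65.5 − 0.4q = 0.1q − 8.86 → q' = 148.72.
Overproduction Δq = 148.72 − 92.92 = 55.8; wedge = subsidy = 27.9.
Deadweight loss = ½ × 55.8 × 27.9 = 778.41.

778.41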